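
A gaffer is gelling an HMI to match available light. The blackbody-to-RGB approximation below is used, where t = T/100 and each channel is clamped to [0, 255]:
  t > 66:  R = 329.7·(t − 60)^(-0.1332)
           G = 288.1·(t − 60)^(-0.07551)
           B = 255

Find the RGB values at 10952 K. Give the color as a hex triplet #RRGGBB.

t = 10952/100 = 109.52; the t > 66 branch applies.
R = 329.7·(109.52 − 60)^(-0.1332) = 329.7·49.52^(-0.1332) = 329.7·0.59464 = 196.053.
G = 288.1·(109.52 − 60)^(-0.07551) = 288.1·49.52^(-0.07551) = 288.1·0.74478 = 214.571.
B = 255 by definition for t > 66.
Rounded: (196, 215, 255).
In hex: #C4D7FF.

#C4D7FF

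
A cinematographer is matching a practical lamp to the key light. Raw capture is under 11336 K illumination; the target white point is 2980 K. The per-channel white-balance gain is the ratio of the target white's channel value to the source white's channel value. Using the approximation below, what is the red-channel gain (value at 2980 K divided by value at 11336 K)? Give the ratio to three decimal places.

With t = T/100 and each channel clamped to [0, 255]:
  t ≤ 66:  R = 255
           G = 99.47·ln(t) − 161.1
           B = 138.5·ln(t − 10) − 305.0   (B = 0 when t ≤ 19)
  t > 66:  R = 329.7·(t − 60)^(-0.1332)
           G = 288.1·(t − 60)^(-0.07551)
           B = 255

At 11336 K (t = 113.36):
  R = 329.7·(113.36 − 60)^(-0.1332) = 329.7·53.36^(-0.1332) = 329.7·0.58876 = 194.113.
At 2980 K (t = 29.8):
  R = 255 by definition for t ≤ 66.
Gain = 255.000 / 194.113 = 1.3137 → 1.314.

1.314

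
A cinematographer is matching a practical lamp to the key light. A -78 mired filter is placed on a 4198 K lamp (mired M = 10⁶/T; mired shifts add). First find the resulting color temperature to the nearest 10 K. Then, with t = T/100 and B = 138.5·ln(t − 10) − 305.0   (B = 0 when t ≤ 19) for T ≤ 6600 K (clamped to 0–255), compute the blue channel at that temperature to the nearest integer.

243

M_in = 10⁶/4198 = 238.21; M_out = 238.21 + (-78) = 160.21.
T_out = 10⁶/160.21 = 6241.9 K → 6240 K; t = 62.4.
B = 138.5·ln(62.4 − 10) − 305.0 = 138.5·ln 52.4 − 305.0 = 138.5·3.9589 − 305.0 = 243.309.
Rounded: 243.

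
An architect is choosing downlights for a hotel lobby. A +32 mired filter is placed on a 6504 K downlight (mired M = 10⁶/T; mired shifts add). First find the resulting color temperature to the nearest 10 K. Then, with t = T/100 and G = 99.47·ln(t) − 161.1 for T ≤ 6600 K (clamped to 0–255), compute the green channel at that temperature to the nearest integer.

235

M_in = 10⁶/6504 = 153.75; M_out = 153.75 + (+32) = 185.75.
T_out = 10⁶/185.75 = 5383.5 K → 5380 K; t = 53.8.
G = 99.47·ln 53.8 − 161.1 = 99.47·3.9853 − 161.1 = 235.315.
Rounded: 235.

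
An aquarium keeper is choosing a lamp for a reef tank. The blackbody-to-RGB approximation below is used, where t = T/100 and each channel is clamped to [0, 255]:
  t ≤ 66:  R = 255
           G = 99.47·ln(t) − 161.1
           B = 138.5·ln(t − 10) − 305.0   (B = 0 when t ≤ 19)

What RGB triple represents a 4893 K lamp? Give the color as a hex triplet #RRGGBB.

t = 4893/100 = 48.93; the t ≤ 66 branch applies.
R = 255 by definition for t ≤ 66.
G = 99.47·ln 48.93 − 161.1 = 99.47·3.8904 − 161.1 = 225.877.
B = 138.5·ln(48.93 − 10) − 305.0 = 138.5·ln 38.93 − 305.0 = 138.5·3.6618 − 305.0 = 202.154.
Rounded: (255, 226, 202).
In hex: #FFE2CA.

#FFE2CA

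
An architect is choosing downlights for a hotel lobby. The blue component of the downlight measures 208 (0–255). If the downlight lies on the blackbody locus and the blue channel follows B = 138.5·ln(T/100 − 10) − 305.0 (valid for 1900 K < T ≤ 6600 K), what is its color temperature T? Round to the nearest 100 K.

ln(t − 10) = (208 + 305.0) / 138.5 = 3.7040.
t − 10 = e^3.7040 = 40.608, so t = 50.608.
T = 100·t = 5061 K → 5100 K to the nearest 100 K.

5100 K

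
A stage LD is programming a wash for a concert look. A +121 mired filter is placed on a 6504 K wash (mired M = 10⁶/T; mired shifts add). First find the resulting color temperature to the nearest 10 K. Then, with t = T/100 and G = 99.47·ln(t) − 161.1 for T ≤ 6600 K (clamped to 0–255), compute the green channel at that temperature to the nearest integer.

196

M_in = 10⁶/6504 = 153.75; M_out = 153.75 + (+121) = 274.75.
T_out = 10⁶/274.75 = 3639.7 K → 3640 K; t = 36.4.
G = 99.47·ln 36.4 − 161.1 = 99.47·3.5946 − 161.1 = 196.452.
Rounded: 196.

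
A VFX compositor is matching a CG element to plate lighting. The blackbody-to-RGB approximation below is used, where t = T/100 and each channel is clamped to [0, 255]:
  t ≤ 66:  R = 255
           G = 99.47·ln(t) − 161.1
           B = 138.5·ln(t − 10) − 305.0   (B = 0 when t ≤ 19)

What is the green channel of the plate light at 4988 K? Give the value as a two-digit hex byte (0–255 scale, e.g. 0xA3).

0xE4

t = 4988/100 = 49.88; the t ≤ 66 branch applies.
G = 99.47·ln 49.88 − 161.1 = 99.47·3.9096 − 161.1 = 227.790.
Rounded: 228; in hex, 0xE4.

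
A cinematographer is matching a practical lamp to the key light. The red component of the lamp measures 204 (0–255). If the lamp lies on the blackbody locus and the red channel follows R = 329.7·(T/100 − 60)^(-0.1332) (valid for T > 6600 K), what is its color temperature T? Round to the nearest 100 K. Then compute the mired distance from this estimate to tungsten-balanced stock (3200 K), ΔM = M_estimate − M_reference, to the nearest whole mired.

-209 mireds

(t − 60)^(-0.1332) = 204/329.7 = 0.61874.
t − 60 = 0.61874^(1/-0.1332) = 0.61874^(-7.508) = 36.748, so t = 96.748.
T = 100·t = 9675 K → 9700 K to the nearest 100 K.
M_estimate = 10⁶/9700 = 103.09; M_reference = 10⁶/3200 = 312.50.
ΔM = 103.09 − 312.50 = -209.41 → -209 mireds.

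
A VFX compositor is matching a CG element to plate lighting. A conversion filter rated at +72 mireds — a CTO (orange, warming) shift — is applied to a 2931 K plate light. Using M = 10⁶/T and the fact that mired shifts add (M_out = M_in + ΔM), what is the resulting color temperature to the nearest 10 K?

M_in = 10⁶/2931 = 341.18 mireds.
M_out = 341.18 + (+72) = 413.18 mireds.
T_out = 10⁶/413.18 = 2420.2 K → 2420 K.

2420 K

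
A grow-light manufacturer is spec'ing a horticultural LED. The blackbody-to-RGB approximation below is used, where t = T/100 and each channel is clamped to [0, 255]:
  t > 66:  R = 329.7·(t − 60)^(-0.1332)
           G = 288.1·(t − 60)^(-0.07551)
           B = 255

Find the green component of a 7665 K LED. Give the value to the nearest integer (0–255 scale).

233

t = 7665/100 = 76.65; the t > 66 branch applies.
G = 288.1·(76.65 − 60)^(-0.07551) = 288.1·16.65^(-0.07551) = 288.1·0.80867 = 232.978.
Rounded: 233.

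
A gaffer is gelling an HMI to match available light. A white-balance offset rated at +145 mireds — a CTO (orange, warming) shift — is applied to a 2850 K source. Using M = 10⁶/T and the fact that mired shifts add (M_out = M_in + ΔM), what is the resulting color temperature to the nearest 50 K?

M_in = 10⁶/2850 = 350.88 mireds.
M_out = 350.88 + (+145) = 495.88 mireds.
T_out = 10⁶/495.88 = 2016.6 K → 2000 K.

2000 K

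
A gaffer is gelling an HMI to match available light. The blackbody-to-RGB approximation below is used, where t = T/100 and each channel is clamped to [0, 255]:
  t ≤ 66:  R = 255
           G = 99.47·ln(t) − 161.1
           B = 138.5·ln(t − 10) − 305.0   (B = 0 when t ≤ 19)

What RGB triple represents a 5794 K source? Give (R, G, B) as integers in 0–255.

t = 5794/100 = 57.94; the t ≤ 66 branch applies.
R = 255 by definition for t ≤ 66.
G = 99.47·ln 57.94 − 161.1 = 99.47·4.0594 − 161.1 = 242.689.
B = 138.5·ln(57.94 − 10) − 305.0 = 138.5·ln 47.94 − 305.0 = 138.5·3.8700 − 305.0 = 230.988.
Rounded: (255, 243, 231).

(255, 243, 231)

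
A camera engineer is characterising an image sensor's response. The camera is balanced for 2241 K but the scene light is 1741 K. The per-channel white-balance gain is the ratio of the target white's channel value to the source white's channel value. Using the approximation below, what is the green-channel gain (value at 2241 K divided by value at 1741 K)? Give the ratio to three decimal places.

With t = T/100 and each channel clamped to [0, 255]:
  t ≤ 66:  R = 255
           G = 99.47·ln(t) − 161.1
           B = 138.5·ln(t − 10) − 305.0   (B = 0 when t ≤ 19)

1.204

At 1741 K (t = 17.41):
  G = 99.47·ln 17.41 − 161.1 = 99.47·2.8570 − 161.1 = 123.090.
At 2241 K (t = 22.41):
  G = 99.47·ln 22.41 − 161.1 = 99.47·3.1095 − 161.1 = 148.203.
Gain = 148.203 / 123.090 = 1.2040 → 1.204.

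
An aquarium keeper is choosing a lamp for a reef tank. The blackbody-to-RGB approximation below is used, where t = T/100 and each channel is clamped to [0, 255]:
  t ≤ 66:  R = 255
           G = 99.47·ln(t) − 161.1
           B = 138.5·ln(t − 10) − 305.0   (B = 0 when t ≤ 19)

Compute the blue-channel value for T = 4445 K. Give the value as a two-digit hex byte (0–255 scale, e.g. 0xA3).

t = 4445/100 = 44.45; the t ≤ 66 branch applies.
B = 138.5·ln(44.45 − 10) − 305.0 = 138.5·ln 34.45 − 305.0 = 138.5·3.5395 − 305.0 = 185.222.
Rounded: 185; in hex, 0xB9.

0xB9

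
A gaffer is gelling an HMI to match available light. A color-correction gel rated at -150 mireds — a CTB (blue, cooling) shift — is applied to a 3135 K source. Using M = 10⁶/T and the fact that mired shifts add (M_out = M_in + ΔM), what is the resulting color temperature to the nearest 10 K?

5920 K

M_in = 10⁶/3135 = 318.98 mireds.
M_out = 318.98 + (-150) = 168.98 mireds.
T_out = 10⁶/168.98 = 5917.9 K → 5920 K.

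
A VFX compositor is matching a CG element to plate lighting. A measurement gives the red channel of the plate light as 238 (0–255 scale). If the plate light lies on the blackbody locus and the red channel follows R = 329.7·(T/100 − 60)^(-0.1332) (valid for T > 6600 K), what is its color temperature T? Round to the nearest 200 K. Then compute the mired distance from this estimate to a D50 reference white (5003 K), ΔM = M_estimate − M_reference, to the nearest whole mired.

-61 mireds

(t − 60)^(-0.1332) = 238/329.7 = 0.72187.
t − 60 = 0.72187^(1/-0.1332) = 0.72187^(-7.508) = 11.551, so t = 71.551.
T = 100·t = 7155 K → 7200 K to the nearest 200 K.
M_estimate = 10⁶/7200 = 138.89; M_reference = 10⁶/5003 = 199.88.
ΔM = 138.89 − 199.88 = -60.99 → -61 mireds.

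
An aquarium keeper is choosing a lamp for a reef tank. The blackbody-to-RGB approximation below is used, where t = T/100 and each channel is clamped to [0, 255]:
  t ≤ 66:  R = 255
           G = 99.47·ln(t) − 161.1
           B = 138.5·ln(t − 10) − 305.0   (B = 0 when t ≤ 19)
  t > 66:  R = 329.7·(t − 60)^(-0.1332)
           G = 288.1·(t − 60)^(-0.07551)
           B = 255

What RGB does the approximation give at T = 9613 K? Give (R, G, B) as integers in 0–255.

(204, 220, 255)

t = 9613/100 = 96.13; the t > 66 branch applies.
R = 329.7·(96.13 − 60)^(-0.1332) = 329.7·36.13^(-0.1332) = 329.7·0.62014 = 204.461.
G = 288.1·(96.13 − 60)^(-0.07551) = 288.1·36.13^(-0.07551) = 288.1·0.76272 = 219.740.
B = 255 by definition for t > 66.
Rounded: (204, 220, 255).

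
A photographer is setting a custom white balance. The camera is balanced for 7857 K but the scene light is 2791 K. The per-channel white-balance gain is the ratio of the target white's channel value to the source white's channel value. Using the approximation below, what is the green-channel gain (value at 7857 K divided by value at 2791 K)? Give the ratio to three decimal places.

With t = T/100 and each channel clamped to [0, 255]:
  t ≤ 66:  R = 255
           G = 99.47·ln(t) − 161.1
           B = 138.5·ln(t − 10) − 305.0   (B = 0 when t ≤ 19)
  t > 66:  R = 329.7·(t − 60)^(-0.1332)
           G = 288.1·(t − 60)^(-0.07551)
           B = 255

At 2791 K (t = 27.91):
  G = 99.47·ln 27.91 − 161.1 = 99.47·3.3290 − 161.1 = 170.034.
At 7857 K (t = 78.57):
  G = 288.1·(78.57 − 60)^(-0.07551) = 288.1·18.57^(-0.07551) = 288.1·0.80203 = 231.066.
Gain = 231.066 / 170.034 = 1.3589 → 1.359.

1.359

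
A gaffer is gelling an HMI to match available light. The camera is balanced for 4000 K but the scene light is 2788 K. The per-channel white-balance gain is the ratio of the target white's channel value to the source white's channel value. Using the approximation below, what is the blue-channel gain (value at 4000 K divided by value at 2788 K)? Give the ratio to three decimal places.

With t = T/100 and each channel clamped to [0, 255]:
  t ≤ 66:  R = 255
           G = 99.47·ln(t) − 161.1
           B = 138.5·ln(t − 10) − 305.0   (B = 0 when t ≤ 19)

1.759

At 2788 K (t = 27.88):
  B = 138.5·ln(27.88 − 10) − 305.0 = 138.5·ln 17.88 − 305.0 = 138.5·2.8837 − 305.0 = 94.390.
At 4000 K (t = 40):
  B = 138.5·ln(40 − 10) − 305.0 = 138.5·ln 30 − 305.0 = 138.5·3.4012 − 305.0 = 166.066.
Gain = 166.066 / 94.390 = 1.7594 → 1.759.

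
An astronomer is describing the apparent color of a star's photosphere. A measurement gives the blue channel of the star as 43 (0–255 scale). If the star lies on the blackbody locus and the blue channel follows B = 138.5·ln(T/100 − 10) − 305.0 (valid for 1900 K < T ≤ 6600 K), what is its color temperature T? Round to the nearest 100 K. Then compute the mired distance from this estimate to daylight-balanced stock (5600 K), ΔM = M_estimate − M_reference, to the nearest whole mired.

ln(t − 10) = (43 + 305.0) / 138.5 = 2.5126.
t − 10 = e^2.5126 = 12.337, so t = 22.337.
T = 100·t = 2234 K → 2200 K to the nearest 100 K.
M_estimate = 10⁶/2200 = 454.55; M_reference = 10⁶/5600 = 178.57.
ΔM = 454.55 − 178.57 = 275.97 → +276 mireds.

+276 mireds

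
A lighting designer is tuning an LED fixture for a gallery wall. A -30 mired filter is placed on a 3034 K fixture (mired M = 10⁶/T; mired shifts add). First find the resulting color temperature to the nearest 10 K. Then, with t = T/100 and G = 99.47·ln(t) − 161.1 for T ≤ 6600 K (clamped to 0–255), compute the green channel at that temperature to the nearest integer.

M_in = 10⁶/3034 = 329.60; M_out = 329.60 + (-30) = 299.60.
T_out = 10⁶/299.60 = 3337.8 K → 3340 K; t = 33.4.
G = 99.47·ln 33.4 − 161.1 = 99.47·3.5086 − 161.1 = 187.896.
Rounded: 188.

188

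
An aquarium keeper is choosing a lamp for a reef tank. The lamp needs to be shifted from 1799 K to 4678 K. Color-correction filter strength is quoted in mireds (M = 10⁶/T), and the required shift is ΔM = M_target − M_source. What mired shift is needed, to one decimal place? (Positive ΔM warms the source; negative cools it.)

-342.1 mireds

M_source = 10⁶/1799 = 555.864; M_target = 10⁶/4678 = 213.767.
ΔM = 213.767 − 555.864 = -342.098 → -342.1 mireds, a cooling shift.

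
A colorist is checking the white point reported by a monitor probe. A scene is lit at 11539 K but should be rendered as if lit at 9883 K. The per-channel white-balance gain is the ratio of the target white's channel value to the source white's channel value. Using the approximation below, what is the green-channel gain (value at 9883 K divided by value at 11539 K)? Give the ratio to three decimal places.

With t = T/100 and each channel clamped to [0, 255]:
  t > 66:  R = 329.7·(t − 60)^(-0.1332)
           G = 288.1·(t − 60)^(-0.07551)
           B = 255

At 11539 K (t = 115.39):
  G = 288.1·(115.39 − 60)^(-0.07551) = 288.1·55.39^(-0.07551) = 288.1·0.73851 = 212.763.
At 9883 K (t = 98.83):
  G = 288.1·(98.83 − 60)^(-0.07551) = 288.1·38.83^(-0.07551) = 288.1·0.75858 = 218.547.
Gain = 218.547 / 212.763 = 1.0272 → 1.027.

1.027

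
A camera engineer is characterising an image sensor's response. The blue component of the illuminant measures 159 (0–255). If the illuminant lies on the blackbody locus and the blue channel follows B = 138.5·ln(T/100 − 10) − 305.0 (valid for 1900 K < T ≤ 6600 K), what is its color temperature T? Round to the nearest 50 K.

ln(t − 10) = (159 + 305.0) / 138.5 = 3.3502.
t − 10 = e^3.3502 = 28.508, so t = 38.508.
T = 100·t = 3851 K → 3850 K to the nearest 50 K.

3850 K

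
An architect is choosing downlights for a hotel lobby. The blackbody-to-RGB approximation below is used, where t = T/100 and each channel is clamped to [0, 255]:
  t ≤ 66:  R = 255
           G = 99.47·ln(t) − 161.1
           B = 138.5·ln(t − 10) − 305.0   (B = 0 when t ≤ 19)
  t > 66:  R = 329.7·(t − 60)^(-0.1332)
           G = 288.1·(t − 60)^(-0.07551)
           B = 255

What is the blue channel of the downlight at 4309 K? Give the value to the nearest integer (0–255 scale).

t = 4309/100 = 43.09; the t ≤ 66 branch applies.
B = 138.5·ln(43.09 − 10) − 305.0 = 138.5·ln 33.09 − 305.0 = 138.5·3.4992 − 305.0 = 179.644.
Rounded: 180.

180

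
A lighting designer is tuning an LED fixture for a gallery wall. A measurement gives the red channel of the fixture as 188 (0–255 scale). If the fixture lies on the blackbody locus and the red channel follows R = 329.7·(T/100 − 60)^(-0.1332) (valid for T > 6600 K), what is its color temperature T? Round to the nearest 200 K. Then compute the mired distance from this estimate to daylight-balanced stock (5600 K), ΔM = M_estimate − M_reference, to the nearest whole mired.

(t − 60)^(-0.1332) = 188/329.7 = 0.57022.
t − 60 = 0.57022^(1/-0.1332) = 0.57022^(-7.508) = 67.848, so t = 127.848.
T = 100·t = 12785 K → 12800 K to the nearest 200 K.
M_estimate = 10⁶/12800 = 78.12; M_reference = 10⁶/5600 = 178.57.
ΔM = 78.12 − 178.57 = -100.45 → -100 mireds.

-100 mireds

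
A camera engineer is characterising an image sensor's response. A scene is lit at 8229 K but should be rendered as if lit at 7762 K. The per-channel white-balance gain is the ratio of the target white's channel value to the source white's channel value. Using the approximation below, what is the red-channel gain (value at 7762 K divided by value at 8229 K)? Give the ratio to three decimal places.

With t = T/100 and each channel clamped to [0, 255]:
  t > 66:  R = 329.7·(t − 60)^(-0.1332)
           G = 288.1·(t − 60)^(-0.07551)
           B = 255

1.032

At 8229 K (t = 82.29):
  R = 329.7·(82.29 − 60)^(-0.1332) = 329.7·22.29^(-0.1332) = 329.7·0.66135 = 218.047.
At 7762 K (t = 77.62):
  R = 329.7·(77.62 − 60)^(-0.1332) = 329.7·17.62^(-0.1332) = 329.7·0.68239 = 224.984.
Gain = 224.984 / 218.047 = 1.0318 → 1.032.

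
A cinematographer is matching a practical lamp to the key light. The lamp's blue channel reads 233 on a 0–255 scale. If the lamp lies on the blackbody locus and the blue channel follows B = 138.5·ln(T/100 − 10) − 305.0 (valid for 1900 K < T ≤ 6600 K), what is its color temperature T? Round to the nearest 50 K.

5850 K

ln(t − 10) = (233 + 305.0) / 138.5 = 3.8845.
t − 10 = e^3.8845 = 48.641, so t = 58.641.
T = 100·t = 5864 K → 5850 K to the nearest 50 K.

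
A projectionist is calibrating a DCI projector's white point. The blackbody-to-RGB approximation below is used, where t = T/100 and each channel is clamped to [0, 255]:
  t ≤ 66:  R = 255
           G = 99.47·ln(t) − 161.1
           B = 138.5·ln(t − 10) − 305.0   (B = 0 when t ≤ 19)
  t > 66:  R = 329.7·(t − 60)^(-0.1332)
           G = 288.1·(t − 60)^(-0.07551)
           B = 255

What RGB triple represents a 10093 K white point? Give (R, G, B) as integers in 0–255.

t = 10093/100 = 100.93; the t > 66 branch applies.
R = 329.7·(100.93 − 60)^(-0.1332) = 329.7·40.93^(-0.1332) = 329.7·0.60992 = 201.092.
G = 288.1·(100.93 − 60)^(-0.07551) = 288.1·40.93^(-0.07551) = 288.1·0.75557 = 217.680.
B = 255 by definition for t > 66.
Rounded: (201, 218, 255).

(201, 218, 255)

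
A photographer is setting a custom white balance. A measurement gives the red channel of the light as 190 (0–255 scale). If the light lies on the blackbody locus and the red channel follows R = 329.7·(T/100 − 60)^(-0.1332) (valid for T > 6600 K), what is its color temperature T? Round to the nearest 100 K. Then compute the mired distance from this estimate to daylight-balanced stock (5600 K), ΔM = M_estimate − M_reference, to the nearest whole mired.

(t − 60)^(-0.1332) = 190/329.7 = 0.57628.
t − 60 = 0.57628^(1/-0.1332) = 0.57628^(-7.508) = 62.667, so t = 122.667.
T = 100·t = 12267 K → 12300 K to the nearest 100 K.
M_estimate = 10⁶/12300 = 81.30; M_reference = 10⁶/5600 = 178.57.
ΔM = 81.30 − 178.57 = -97.27 → -97 mireds.

-97 mireds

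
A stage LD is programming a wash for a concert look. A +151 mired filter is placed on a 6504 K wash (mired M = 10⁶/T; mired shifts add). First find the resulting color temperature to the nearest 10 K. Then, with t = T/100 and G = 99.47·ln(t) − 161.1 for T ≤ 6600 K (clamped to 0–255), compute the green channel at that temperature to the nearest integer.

186

M_in = 10⁶/6504 = 153.75; M_out = 153.75 + (+151) = 304.75.
T_out = 10⁶/304.75 = 3281.4 K → 3280 K; t = 32.8.
G = 99.47·ln 32.8 − 161.1 = 99.47·3.4904 − 161.1 = 186.093.
Rounded: 186.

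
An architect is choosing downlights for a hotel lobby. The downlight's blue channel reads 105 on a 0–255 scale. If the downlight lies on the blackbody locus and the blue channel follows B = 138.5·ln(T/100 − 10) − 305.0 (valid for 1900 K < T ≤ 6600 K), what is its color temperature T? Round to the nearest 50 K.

2950 K

ln(t − 10) = (105 + 305.0) / 138.5 = 2.9603.
t − 10 = e^2.9603 = 19.304, so t = 29.304.
T = 100·t = 2930 K → 2950 K to the nearest 50 K.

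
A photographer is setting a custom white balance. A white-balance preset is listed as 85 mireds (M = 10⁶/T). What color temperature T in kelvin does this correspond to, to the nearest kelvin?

11765 K

T = 10⁶ / 85 = 11764.71 K → 11765 K.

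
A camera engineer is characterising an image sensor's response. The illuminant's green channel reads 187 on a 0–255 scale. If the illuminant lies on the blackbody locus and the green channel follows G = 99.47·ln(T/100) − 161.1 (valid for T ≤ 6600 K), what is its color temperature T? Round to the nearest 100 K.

ln t = (187 + 161.1) / 99.47 = 3.4995.
t = e^3.4995 = 33.100.
T = 100·t = 3310 K → 3300 K to the nearest 100 K.

3300 K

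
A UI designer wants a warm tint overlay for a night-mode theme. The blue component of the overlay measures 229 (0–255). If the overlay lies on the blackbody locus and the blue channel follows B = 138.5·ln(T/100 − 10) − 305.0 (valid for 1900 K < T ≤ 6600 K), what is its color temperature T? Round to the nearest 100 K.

5700 K

ln(t − 10) = (229 + 305.0) / 138.5 = 3.8556.
t − 10 = e^3.8556 = 47.257, so t = 57.257.
T = 100·t = 5726 K → 5700 K to the nearest 100 K.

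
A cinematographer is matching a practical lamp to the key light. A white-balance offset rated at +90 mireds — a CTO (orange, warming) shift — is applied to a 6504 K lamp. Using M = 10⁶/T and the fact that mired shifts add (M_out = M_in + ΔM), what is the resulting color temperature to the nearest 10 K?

4100 K

M_in = 10⁶/6504 = 153.75 mireds.
M_out = 153.75 + (+90) = 243.75 mireds.
T_out = 10⁶/243.75 = 4102.5 K → 4100 K.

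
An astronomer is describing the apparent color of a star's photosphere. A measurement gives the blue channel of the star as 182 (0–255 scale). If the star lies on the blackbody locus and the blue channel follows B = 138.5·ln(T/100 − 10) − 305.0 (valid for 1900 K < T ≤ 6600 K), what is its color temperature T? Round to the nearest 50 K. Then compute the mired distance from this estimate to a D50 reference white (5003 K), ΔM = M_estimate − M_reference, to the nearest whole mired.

ln(t − 10) = (182 + 305.0) / 138.5 = 3.5162.
t − 10 = e^3.5162 = 33.658, so t = 43.658.
T = 100·t = 4366 K → 4350 K to the nearest 50 K.
M_estimate = 10⁶/4350 = 229.89; M_reference = 10⁶/5003 = 199.88.
ΔM = 229.89 − 199.88 = 30.00 → +30 mireds.

+30 mireds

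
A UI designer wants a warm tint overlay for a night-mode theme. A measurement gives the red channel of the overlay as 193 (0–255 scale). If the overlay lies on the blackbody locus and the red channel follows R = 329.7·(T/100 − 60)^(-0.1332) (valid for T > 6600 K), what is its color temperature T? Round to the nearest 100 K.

(t − 60)^(-0.1332) = 193/329.7 = 0.58538.
t − 60 = 0.58538^(1/-0.1332) = 0.58538^(-7.508) = 55.713, so t = 115.713.
T = 100·t = 11571 K → 11600 K to the nearest 100 K.

11600 K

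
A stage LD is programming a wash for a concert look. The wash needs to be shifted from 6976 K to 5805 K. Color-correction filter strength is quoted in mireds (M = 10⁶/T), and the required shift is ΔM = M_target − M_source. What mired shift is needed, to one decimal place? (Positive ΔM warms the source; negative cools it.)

M_source = 10⁶/6976 = 143.349; M_target = 10⁶/5805 = 172.265.
ΔM = 172.265 − 143.349 = 28.917 → +28.9 mireds, a warming shift.

+28.9 mireds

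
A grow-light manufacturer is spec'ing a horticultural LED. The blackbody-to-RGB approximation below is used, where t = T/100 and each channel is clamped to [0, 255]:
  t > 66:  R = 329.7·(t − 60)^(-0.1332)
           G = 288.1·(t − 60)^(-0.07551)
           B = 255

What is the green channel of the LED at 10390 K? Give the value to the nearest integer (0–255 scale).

217

t = 10390/100 = 103.9; the t > 66 branch applies.
G = 288.1·(103.9 − 60)^(-0.07551) = 288.1·43.9^(-0.07551) = 288.1·0.75158 = 216.531.
Rounded: 217.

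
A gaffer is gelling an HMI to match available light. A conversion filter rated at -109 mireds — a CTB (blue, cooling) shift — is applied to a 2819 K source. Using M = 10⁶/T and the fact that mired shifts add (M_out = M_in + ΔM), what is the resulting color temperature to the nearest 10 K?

4070 K

M_in = 10⁶/2819 = 354.74 mireds.
M_out = 354.74 + (-109) = 245.74 mireds.
T_out = 10⁶/245.74 = 4069.4 K → 4070 K.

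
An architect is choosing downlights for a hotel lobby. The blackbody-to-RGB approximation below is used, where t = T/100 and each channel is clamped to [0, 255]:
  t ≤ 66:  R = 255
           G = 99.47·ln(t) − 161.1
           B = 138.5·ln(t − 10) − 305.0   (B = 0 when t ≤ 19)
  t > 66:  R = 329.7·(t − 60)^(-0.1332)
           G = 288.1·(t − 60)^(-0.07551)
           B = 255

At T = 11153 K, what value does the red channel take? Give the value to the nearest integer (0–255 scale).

195

t = 11153/100 = 111.53; the t > 66 branch applies.
R = 329.7·(111.53 − 60)^(-0.1332) = 329.7·51.53^(-0.1332) = 329.7·0.59150 = 195.017.
Rounded: 195.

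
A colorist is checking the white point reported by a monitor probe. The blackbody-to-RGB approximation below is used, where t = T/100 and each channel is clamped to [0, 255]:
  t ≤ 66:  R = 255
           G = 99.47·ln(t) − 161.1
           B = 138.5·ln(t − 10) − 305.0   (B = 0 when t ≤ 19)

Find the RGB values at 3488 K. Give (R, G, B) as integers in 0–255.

(255, 192, 140)

t = 3488/100 = 34.88; the t ≤ 66 branch applies.
R = 255 by definition for t ≤ 66.
G = 99.47·ln 34.88 − 161.1 = 99.47·3.5519 − 161.1 = 192.209.
B = 138.5·ln(34.88 − 10) − 305.0 = 138.5·ln 24.88 − 305.0 = 138.5·3.2141 − 305.0 = 140.148.
Rounded: (255, 192, 140).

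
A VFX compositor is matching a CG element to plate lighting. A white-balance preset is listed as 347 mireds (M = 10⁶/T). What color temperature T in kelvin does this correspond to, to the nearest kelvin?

2882 K

T = 10⁶ / 347 = 2881.84 K → 2882 K.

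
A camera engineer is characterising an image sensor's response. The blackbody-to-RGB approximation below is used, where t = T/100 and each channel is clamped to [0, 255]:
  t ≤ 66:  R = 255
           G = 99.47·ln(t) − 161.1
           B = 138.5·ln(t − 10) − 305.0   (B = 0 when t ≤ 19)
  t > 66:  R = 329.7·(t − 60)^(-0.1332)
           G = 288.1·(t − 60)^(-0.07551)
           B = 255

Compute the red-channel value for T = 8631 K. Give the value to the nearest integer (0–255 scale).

t = 8631/100 = 86.31; the t > 66 branch applies.
R = 329.7·(86.31 − 60)^(-0.1332) = 329.7·26.31^(-0.1332) = 329.7·0.64690 = 213.284.
Rounded: 213.

213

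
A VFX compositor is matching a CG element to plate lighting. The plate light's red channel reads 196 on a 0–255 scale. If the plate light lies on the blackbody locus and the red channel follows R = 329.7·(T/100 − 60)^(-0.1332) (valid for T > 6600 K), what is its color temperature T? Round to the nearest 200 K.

(t − 60)^(-0.1332) = 196/329.7 = 0.59448.
t − 60 = 0.59448^(1/-0.1332) = 0.59448^(-7.508) = 49.621, so t = 109.621.
T = 100·t = 10962 K → 11000 K to the nearest 200 K.

11000 K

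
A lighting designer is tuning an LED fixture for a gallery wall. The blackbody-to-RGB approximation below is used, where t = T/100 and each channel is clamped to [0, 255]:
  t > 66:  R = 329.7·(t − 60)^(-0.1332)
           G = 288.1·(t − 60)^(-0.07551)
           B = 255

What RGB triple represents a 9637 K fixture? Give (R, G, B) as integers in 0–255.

t = 9637/100 = 96.37; the t > 66 branch applies.
R = 329.7·(96.37 − 60)^(-0.1332) = 329.7·36.37^(-0.1332) = 329.7·0.61960 = 204.281.
G = 288.1·(96.37 − 60)^(-0.07551) = 288.1·36.37^(-0.07551) = 288.1·0.76234 = 219.630.
B = 255 by definition for t > 66.
Rounded: (204, 220, 255).

(204, 220, 255)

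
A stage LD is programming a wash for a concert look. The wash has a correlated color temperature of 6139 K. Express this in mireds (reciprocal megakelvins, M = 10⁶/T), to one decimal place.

M = 10⁶ / 6139 = 162.893 → 162.9 mireds.

162.9 mireds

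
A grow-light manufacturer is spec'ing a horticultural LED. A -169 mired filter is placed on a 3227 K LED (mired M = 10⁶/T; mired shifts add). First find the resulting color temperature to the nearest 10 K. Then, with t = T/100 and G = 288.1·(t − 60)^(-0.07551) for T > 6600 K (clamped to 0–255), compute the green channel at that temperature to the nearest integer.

M_in = 10⁶/3227 = 309.89; M_out = 309.89 + (-169) = 140.89.
T_out = 10⁶/140.89 = 7098.0 K → 7100 K; t = 71.
G = 288.1·(71 − 60)^(-0.07551) = 288.1·11^(-0.07551) = 288.1·0.83438 = 240.385.
Rounded: 240.

240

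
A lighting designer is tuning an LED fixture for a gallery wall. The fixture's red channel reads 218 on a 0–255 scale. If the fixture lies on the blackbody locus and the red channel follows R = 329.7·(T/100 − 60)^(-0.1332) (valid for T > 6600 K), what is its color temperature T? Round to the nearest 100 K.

8200 K

(t − 60)^(-0.1332) = 218/329.7 = 0.66121.
t − 60 = 0.66121^(1/-0.1332) = 0.66121^(-7.508) = 22.326, so t = 82.326.
T = 100·t = 8233 K → 8200 K to the nearest 100 K.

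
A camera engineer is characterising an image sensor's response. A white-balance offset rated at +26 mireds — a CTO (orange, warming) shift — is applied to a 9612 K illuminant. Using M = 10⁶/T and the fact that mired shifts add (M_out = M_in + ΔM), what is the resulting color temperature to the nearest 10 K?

M_in = 10⁶/9612 = 104.04 mireds.
M_out = 104.04 + (+26) = 130.04 mireds.
T_out = 10⁶/130.04 = 7690.1 K → 7690 K.

7690 K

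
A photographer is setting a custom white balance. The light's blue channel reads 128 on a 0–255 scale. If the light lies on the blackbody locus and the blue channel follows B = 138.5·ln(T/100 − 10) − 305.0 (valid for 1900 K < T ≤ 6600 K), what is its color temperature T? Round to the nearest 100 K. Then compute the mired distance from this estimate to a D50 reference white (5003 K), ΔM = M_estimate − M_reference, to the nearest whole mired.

ln(t − 10) = (128 + 305.0) / 138.5 = 3.1264.
t − 10 = e^3.1264 = 22.791, so t = 32.791.
T = 100·t = 3279 K → 3300 K to the nearest 100 K.
M_estimate = 10⁶/3300 = 303.03; M_reference = 10⁶/5003 = 199.88.
ΔM = 303.03 − 199.88 = 103.15 → +103 mireds.

+103 mireds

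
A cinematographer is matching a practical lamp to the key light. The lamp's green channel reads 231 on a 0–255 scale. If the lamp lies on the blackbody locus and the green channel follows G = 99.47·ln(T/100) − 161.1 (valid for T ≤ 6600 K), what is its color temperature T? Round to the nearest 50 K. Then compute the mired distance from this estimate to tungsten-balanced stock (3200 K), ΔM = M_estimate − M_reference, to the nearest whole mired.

-118 mireds

ln t = (231 + 161.1) / 99.47 = 3.9419.
t = e^3.9419 = 51.516.
T = 100·t = 5152 K → 5150 K to the nearest 50 K.
M_estimate = 10⁶/5150 = 194.17; M_reference = 10⁶/3200 = 312.50.
ΔM = 194.17 − 312.50 = -118.33 → -118 mireds.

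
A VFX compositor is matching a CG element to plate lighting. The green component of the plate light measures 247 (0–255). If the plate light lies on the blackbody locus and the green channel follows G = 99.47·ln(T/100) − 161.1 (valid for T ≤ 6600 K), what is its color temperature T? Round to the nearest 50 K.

6050 K

ln t = (247 + 161.1) / 99.47 = 4.1027.
t = e^4.1027 = 60.506.
T = 100·t = 6051 K → 6050 K to the nearest 50 K.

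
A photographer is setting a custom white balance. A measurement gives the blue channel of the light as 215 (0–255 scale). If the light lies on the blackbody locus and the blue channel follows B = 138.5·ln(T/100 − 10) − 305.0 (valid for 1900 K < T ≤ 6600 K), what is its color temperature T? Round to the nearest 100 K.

ln(t − 10) = (215 + 305.0) / 138.5 = 3.7545.
t − 10 = e^3.7545 = 42.713, so t = 52.713.
T = 100·t = 5271 K → 5300 K to the nearest 100 K.

5300 K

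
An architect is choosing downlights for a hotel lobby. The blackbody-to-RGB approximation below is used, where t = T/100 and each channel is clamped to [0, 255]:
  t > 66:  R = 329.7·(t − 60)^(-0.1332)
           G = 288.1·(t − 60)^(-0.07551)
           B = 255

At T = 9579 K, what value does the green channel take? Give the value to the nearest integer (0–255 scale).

t = 9579/100 = 95.79; the t > 66 branch applies.
G = 288.1·(95.79 − 60)^(-0.07551) = 288.1·35.79^(-0.07551) = 288.1·0.76327 = 219.897.
Rounded: 220.

220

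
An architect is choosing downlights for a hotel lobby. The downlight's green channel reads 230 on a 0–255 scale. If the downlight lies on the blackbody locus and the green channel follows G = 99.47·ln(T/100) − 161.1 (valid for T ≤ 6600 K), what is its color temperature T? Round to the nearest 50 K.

ln t = (230 + 161.1) / 99.47 = 3.9318.
t = e^3.9318 = 51.001.
T = 100·t = 5100 K → 5100 K to the nearest 50 K.

5100 K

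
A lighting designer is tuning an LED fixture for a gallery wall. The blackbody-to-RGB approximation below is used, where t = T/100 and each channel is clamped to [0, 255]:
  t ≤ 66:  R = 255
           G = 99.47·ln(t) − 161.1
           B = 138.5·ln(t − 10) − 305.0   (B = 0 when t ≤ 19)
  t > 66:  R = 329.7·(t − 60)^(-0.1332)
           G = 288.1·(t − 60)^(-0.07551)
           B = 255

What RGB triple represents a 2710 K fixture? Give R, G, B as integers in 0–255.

t = 2710/100 = 27.1; the t ≤ 66 branch applies.
R = 255 by definition for t ≤ 66.
G = 99.47·ln 27.1 − 161.1 = 99.47·3.2995 − 161.1 = 167.105.
B = 138.5·ln(27.1 − 10) − 305.0 = 138.5·ln 17.1 − 305.0 = 138.5·2.8391 − 305.0 = 88.212.
Rounded: (255, 167, 88).

R=255, G=167, B=88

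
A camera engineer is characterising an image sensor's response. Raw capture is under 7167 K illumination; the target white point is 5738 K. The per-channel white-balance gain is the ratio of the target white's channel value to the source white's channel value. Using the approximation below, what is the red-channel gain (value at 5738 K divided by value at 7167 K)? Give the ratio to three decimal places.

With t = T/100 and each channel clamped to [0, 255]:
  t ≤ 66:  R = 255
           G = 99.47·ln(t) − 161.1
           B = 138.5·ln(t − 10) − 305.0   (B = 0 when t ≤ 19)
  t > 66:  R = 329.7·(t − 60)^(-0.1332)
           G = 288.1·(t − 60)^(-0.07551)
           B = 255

1.073

At 7167 K (t = 71.67):
  R = 329.7·(71.67 − 60)^(-0.1332) = 329.7·11.67^(-0.1332) = 329.7·0.72089 = 237.676.
At 5738 K (t = 57.38):
  R = 255 by definition for t ≤ 66.
Gain = 255.000 / 237.676 = 1.0729 → 1.073.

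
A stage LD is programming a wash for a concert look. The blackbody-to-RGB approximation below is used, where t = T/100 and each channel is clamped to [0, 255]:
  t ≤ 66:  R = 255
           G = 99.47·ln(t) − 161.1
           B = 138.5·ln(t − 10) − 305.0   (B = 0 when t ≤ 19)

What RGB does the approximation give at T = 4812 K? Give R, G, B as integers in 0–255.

t = 4812/100 = 48.12; the t ≤ 66 branch applies.
R = 255 by definition for t ≤ 66.
G = 99.47·ln 48.12 − 161.1 = 99.47·3.8737 − 161.1 = 224.217.
B = 138.5·ln(48.12 − 10) − 305.0 = 138.5·ln 38.12 − 305.0 = 138.5·3.6407 − 305.0 = 199.242.
Rounded: (255, 224, 199).

R=255, G=224, B=199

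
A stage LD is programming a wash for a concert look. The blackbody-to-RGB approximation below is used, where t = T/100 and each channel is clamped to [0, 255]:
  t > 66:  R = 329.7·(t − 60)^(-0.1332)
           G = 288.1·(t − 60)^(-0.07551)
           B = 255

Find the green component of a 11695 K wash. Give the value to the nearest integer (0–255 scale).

212

t = 11695/100 = 116.95; the t > 66 branch applies.
G = 288.1·(116.95 − 60)^(-0.07551) = 288.1·56.95^(-0.07551) = 288.1·0.73696 = 212.318.
Rounded: 212.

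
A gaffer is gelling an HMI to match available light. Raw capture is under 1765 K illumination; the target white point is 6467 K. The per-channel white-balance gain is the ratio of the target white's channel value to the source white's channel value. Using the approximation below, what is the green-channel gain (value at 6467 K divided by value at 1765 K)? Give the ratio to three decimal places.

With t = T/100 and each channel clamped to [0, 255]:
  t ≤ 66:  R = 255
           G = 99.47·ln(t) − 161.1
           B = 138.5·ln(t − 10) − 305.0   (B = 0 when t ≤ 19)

2.038

At 1765 K (t = 17.65):
  G = 99.47·ln 17.65 − 161.1 = 99.47·2.8707 − 161.1 = 124.452.
At 6467 K (t = 64.67):
  G = 99.47·ln 64.67 − 161.1 = 99.47·4.1693 − 161.1 = 253.620.
Gain = 253.620 / 124.452 = 2.0379 → 2.038.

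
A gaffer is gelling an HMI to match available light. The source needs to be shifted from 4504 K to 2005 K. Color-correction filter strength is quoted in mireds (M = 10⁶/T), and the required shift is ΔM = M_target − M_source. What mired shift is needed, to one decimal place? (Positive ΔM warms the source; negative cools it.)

M_source = 10⁶/4504 = 222.025; M_target = 10⁶/2005 = 498.753.
ΔM = 498.753 − 222.025 = 276.728 → +276.7 mireds, a warming shift.

+276.7 mireds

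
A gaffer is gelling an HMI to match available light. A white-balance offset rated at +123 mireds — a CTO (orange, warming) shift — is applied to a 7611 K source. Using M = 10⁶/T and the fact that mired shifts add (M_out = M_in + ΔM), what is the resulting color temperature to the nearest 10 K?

3930 K

M_in = 10⁶/7611 = 131.39 mireds.
M_out = 131.39 + (+123) = 254.39 mireds.
T_out = 10⁶/254.39 = 3931.0 K → 3930 K.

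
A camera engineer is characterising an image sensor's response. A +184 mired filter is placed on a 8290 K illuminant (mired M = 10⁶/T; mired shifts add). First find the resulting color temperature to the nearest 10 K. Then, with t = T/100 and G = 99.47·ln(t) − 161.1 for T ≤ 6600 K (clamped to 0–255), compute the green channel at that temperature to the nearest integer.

186

M_in = 10⁶/8290 = 120.63; M_out = 120.63 + (+184) = 304.63.
T_out = 10⁶/304.63 = 3282.7 K → 3280 K; t = 32.8.
G = 99.47·ln 32.8 − 161.1 = 99.47·3.4904 − 161.1 = 186.093.
Rounded: 186.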